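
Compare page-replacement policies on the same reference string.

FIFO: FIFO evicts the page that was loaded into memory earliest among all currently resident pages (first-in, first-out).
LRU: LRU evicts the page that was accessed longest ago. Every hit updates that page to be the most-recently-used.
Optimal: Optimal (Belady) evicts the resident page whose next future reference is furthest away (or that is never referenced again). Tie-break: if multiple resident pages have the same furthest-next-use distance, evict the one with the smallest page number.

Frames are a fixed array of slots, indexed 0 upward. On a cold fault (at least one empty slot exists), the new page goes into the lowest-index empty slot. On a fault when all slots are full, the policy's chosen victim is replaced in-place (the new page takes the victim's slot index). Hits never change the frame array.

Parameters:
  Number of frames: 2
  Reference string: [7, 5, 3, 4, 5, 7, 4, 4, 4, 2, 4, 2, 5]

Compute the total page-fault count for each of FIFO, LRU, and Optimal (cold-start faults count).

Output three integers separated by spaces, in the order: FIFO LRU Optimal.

Answer: 9 9 7

Derivation:
--- FIFO ---
  step 0: ref 7 -> FAULT, frames=[7,-] (faults so far: 1)
  step 1: ref 5 -> FAULT, frames=[7,5] (faults so far: 2)
  step 2: ref 3 -> FAULT, evict 7, frames=[3,5] (faults so far: 3)
  step 3: ref 4 -> FAULT, evict 5, frames=[3,4] (faults so far: 4)
  step 4: ref 5 -> FAULT, evict 3, frames=[5,4] (faults so far: 5)
  step 5: ref 7 -> FAULT, evict 4, frames=[5,7] (faults so far: 6)
  step 6: ref 4 -> FAULT, evict 5, frames=[4,7] (faults so far: 7)
  step 7: ref 4 -> HIT, frames=[4,7] (faults so far: 7)
  step 8: ref 4 -> HIT, frames=[4,7] (faults so far: 7)
  step 9: ref 2 -> FAULT, evict 7, frames=[4,2] (faults so far: 8)
  step 10: ref 4 -> HIT, frames=[4,2] (faults so far: 8)
  step 11: ref 2 -> HIT, frames=[4,2] (faults so far: 8)
  step 12: ref 5 -> FAULT, evict 4, frames=[5,2] (faults so far: 9)
  FIFO total faults: 9
--- LRU ---
  step 0: ref 7 -> FAULT, frames=[7,-] (faults so far: 1)
  step 1: ref 5 -> FAULT, frames=[7,5] (faults so far: 2)
  step 2: ref 3 -> FAULT, evict 7, frames=[3,5] (faults so far: 3)
  step 3: ref 4 -> FAULT, evict 5, frames=[3,4] (faults so far: 4)
  step 4: ref 5 -> FAULT, evict 3, frames=[5,4] (faults so far: 5)
  step 5: ref 7 -> FAULT, evict 4, frames=[5,7] (faults so far: 6)
  step 6: ref 4 -> FAULT, evict 5, frames=[4,7] (faults so far: 7)
  step 7: ref 4 -> HIT, frames=[4,7] (faults so far: 7)
  step 8: ref 4 -> HIT, frames=[4,7] (faults so far: 7)
  step 9: ref 2 -> FAULT, evict 7, frames=[4,2] (faults so far: 8)
  step 10: ref 4 -> HIT, frames=[4,2] (faults so far: 8)
  step 11: ref 2 -> HIT, frames=[4,2] (faults so far: 8)
  step 12: ref 5 -> FAULT, evict 4, frames=[5,2] (faults so far: 9)
  LRU total faults: 9
--- Optimal ---
  step 0: ref 7 -> FAULT, frames=[7,-] (faults so far: 1)
  step 1: ref 5 -> FAULT, frames=[7,5] (faults so far: 2)
  step 2: ref 3 -> FAULT, evict 7, frames=[3,5] (faults so far: 3)
  step 3: ref 4 -> FAULT, evict 3, frames=[4,5] (faults so far: 4)
  step 4: ref 5 -> HIT, frames=[4,5] (faults so far: 4)
  step 5: ref 7 -> FAULT, evict 5, frames=[4,7] (faults so far: 5)
  step 6: ref 4 -> HIT, frames=[4,7] (faults so far: 5)
  step 7: ref 4 -> HIT, frames=[4,7] (faults so far: 5)
  step 8: ref 4 -> HIT, frames=[4,7] (faults so far: 5)
  step 9: ref 2 -> FAULT, evict 7, frames=[4,2] (faults so far: 6)
  step 10: ref 4 -> HIT, frames=[4,2] (faults so far: 6)
  step 11: ref 2 -> HIT, frames=[4,2] (faults so far: 6)
  step 12: ref 5 -> FAULT, evict 2, frames=[4,5] (faults so far: 7)
  Optimal total faults: 7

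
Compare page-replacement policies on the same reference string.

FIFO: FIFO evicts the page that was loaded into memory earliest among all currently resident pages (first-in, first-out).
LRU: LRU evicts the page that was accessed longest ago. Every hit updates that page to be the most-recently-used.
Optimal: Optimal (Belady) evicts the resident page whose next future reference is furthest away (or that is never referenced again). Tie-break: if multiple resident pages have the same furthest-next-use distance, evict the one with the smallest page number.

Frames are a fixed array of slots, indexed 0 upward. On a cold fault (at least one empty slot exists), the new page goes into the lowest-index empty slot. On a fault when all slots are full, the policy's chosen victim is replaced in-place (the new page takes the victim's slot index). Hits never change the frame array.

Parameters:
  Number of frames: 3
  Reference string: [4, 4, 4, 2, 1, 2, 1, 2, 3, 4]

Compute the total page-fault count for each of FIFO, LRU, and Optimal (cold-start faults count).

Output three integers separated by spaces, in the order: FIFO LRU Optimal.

--- FIFO ---
  step 0: ref 4 -> FAULT, frames=[4,-,-] (faults so far: 1)
  step 1: ref 4 -> HIT, frames=[4,-,-] (faults so far: 1)
  step 2: ref 4 -> HIT, frames=[4,-,-] (faults so far: 1)
  step 3: ref 2 -> FAULT, frames=[4,2,-] (faults so far: 2)
  step 4: ref 1 -> FAULT, frames=[4,2,1] (faults so far: 3)
  step 5: ref 2 -> HIT, frames=[4,2,1] (faults so far: 3)
  step 6: ref 1 -> HIT, frames=[4,2,1] (faults so far: 3)
  step 7: ref 2 -> HIT, frames=[4,2,1] (faults so far: 3)
  step 8: ref 3 -> FAULT, evict 4, frames=[3,2,1] (faults so far: 4)
  step 9: ref 4 -> FAULT, evict 2, frames=[3,4,1] (faults so far: 5)
  FIFO total faults: 5
--- LRU ---
  step 0: ref 4 -> FAULT, frames=[4,-,-] (faults so far: 1)
  step 1: ref 4 -> HIT, frames=[4,-,-] (faults so far: 1)
  step 2: ref 4 -> HIT, frames=[4,-,-] (faults so far: 1)
  step 3: ref 2 -> FAULT, frames=[4,2,-] (faults so far: 2)
  step 4: ref 1 -> FAULT, frames=[4,2,1] (faults so far: 3)
  step 5: ref 2 -> HIT, frames=[4,2,1] (faults so far: 3)
  step 6: ref 1 -> HIT, frames=[4,2,1] (faults so far: 3)
  step 7: ref 2 -> HIT, frames=[4,2,1] (faults so far: 3)
  step 8: ref 3 -> FAULT, evict 4, frames=[3,2,1] (faults so far: 4)
  step 9: ref 4 -> FAULT, evict 1, frames=[3,2,4] (faults so far: 5)
  LRU total faults: 5
--- Optimal ---
  step 0: ref 4 -> FAULT, frames=[4,-,-] (faults so far: 1)
  step 1: ref 4 -> HIT, frames=[4,-,-] (faults so far: 1)
  step 2: ref 4 -> HIT, frames=[4,-,-] (faults so far: 1)
  step 3: ref 2 -> FAULT, frames=[4,2,-] (faults so far: 2)
  step 4: ref 1 -> FAULT, frames=[4,2,1] (faults so far: 3)
  step 5: ref 2 -> HIT, frames=[4,2,1] (faults so far: 3)
  step 6: ref 1 -> HIT, frames=[4,2,1] (faults so far: 3)
  step 7: ref 2 -> HIT, frames=[4,2,1] (faults so far: 3)
  step 8: ref 3 -> FAULT, evict 1, frames=[4,2,3] (faults so far: 4)
  step 9: ref 4 -> HIT, frames=[4,2,3] (faults so far: 4)
  Optimal total faults: 4

Answer: 5 5 4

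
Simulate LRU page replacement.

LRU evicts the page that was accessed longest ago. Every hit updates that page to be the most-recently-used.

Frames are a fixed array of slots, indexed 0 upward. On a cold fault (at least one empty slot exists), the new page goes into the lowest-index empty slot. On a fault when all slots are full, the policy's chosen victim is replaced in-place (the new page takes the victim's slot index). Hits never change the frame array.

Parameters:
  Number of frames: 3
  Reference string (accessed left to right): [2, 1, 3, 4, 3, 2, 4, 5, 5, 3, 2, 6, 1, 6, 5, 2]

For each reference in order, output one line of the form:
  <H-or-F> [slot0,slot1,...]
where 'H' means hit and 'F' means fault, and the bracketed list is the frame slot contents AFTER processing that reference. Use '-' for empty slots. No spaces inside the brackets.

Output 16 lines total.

F [2,-,-]
F [2,1,-]
F [2,1,3]
F [4,1,3]
H [4,1,3]
F [4,2,3]
H [4,2,3]
F [4,2,5]
H [4,2,5]
F [4,3,5]
F [2,3,5]
F [2,3,6]
F [2,1,6]
H [2,1,6]
F [5,1,6]
F [5,2,6]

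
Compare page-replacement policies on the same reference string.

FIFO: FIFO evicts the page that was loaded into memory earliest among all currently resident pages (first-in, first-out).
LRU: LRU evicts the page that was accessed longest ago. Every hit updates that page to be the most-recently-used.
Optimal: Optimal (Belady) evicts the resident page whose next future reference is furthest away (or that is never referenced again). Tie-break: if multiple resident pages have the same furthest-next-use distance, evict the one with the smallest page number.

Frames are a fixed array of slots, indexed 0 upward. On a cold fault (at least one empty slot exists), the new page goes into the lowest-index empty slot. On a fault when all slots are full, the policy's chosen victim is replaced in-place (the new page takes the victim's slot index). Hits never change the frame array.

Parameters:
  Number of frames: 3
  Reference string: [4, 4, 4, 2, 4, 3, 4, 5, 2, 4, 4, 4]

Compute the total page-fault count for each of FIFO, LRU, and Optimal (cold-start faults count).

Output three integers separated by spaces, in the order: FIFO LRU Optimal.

--- FIFO ---
  step 0: ref 4 -> FAULT, frames=[4,-,-] (faults so far: 1)
  step 1: ref 4 -> HIT, frames=[4,-,-] (faults so far: 1)
  step 2: ref 4 -> HIT, frames=[4,-,-] (faults so far: 1)
  step 3: ref 2 -> FAULT, frames=[4,2,-] (faults so far: 2)
  step 4: ref 4 -> HIT, frames=[4,2,-] (faults so far: 2)
  step 5: ref 3 -> FAULT, frames=[4,2,3] (faults so far: 3)
  step 6: ref 4 -> HIT, frames=[4,2,3] (faults so far: 3)
  step 7: ref 5 -> FAULT, evict 4, frames=[5,2,3] (faults so far: 4)
  step 8: ref 2 -> HIT, frames=[5,2,3] (faults so far: 4)
  step 9: ref 4 -> FAULT, evict 2, frames=[5,4,3] (faults so far: 5)
  step 10: ref 4 -> HIT, frames=[5,4,3] (faults so far: 5)
  step 11: ref 4 -> HIT, frames=[5,4,3] (faults so far: 5)
  FIFO total faults: 5
--- LRU ---
  step 0: ref 4 -> FAULT, frames=[4,-,-] (faults so far: 1)
  step 1: ref 4 -> HIT, frames=[4,-,-] (faults so far: 1)
  step 2: ref 4 -> HIT, frames=[4,-,-] (faults so far: 1)
  step 3: ref 2 -> FAULT, frames=[4,2,-] (faults so far: 2)
  step 4: ref 4 -> HIT, frames=[4,2,-] (faults so far: 2)
  step 5: ref 3 -> FAULT, frames=[4,2,3] (faults so far: 3)
  step 6: ref 4 -> HIT, frames=[4,2,3] (faults so far: 3)
  step 7: ref 5 -> FAULT, evict 2, frames=[4,5,3] (faults so far: 4)
  step 8: ref 2 -> FAULT, evict 3, frames=[4,5,2] (faults so far: 5)
  step 9: ref 4 -> HIT, frames=[4,5,2] (faults so far: 5)
  step 10: ref 4 -> HIT, frames=[4,5,2] (faults so far: 5)
  step 11: ref 4 -> HIT, frames=[4,5,2] (faults so far: 5)
  LRU total faults: 5
--- Optimal ---
  step 0: ref 4 -> FAULT, frames=[4,-,-] (faults so far: 1)
  step 1: ref 4 -> HIT, frames=[4,-,-] (faults so far: 1)
  step 2: ref 4 -> HIT, frames=[4,-,-] (faults so far: 1)
  step 3: ref 2 -> FAULT, frames=[4,2,-] (faults so far: 2)
  step 4: ref 4 -> HIT, frames=[4,2,-] (faults so far: 2)
  step 5: ref 3 -> FAULT, frames=[4,2,3] (faults so far: 3)
  step 6: ref 4 -> HIT, frames=[4,2,3] (faults so far: 3)
  step 7: ref 5 -> FAULT, evict 3, frames=[4,2,5] (faults so far: 4)
  step 8: ref 2 -> HIT, frames=[4,2,5] (faults so far: 4)
  step 9: ref 4 -> HIT, frames=[4,2,5] (faults so far: 4)
  step 10: ref 4 -> HIT, frames=[4,2,5] (faults so far: 4)
  step 11: ref 4 -> HIT, frames=[4,2,5] (faults so far: 4)
  Optimal total faults: 4

Answer: 5 5 4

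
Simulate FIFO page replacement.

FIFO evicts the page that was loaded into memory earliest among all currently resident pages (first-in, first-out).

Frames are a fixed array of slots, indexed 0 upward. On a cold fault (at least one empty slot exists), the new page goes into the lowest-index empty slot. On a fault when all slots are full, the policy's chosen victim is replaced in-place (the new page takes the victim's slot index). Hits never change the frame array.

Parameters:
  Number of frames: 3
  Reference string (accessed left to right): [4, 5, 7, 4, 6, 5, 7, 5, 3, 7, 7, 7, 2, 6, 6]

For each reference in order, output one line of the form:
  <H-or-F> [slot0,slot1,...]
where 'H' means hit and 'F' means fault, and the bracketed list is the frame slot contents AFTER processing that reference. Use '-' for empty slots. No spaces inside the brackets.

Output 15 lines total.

F [4,-,-]
F [4,5,-]
F [4,5,7]
H [4,5,7]
F [6,5,7]
H [6,5,7]
H [6,5,7]
H [6,5,7]
F [6,3,7]
H [6,3,7]
H [6,3,7]
H [6,3,7]
F [6,3,2]
H [6,3,2]
H [6,3,2]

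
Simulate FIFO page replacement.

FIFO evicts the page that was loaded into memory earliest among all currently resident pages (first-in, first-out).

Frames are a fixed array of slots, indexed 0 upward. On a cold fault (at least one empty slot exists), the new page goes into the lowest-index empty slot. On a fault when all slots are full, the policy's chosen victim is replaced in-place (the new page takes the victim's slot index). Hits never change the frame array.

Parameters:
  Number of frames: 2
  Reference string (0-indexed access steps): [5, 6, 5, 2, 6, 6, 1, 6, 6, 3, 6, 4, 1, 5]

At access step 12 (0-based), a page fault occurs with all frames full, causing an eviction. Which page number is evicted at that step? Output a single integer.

Answer: 3

Derivation:
Step 0: ref 5 -> FAULT, frames=[5,-]
Step 1: ref 6 -> FAULT, frames=[5,6]
Step 2: ref 5 -> HIT, frames=[5,6]
Step 3: ref 2 -> FAULT, evict 5, frames=[2,6]
Step 4: ref 6 -> HIT, frames=[2,6]
Step 5: ref 6 -> HIT, frames=[2,6]
Step 6: ref 1 -> FAULT, evict 6, frames=[2,1]
Step 7: ref 6 -> FAULT, evict 2, frames=[6,1]
Step 8: ref 6 -> HIT, frames=[6,1]
Step 9: ref 3 -> FAULT, evict 1, frames=[6,3]
Step 10: ref 6 -> HIT, frames=[6,3]
Step 11: ref 4 -> FAULT, evict 6, frames=[4,3]
Step 12: ref 1 -> FAULT, evict 3, frames=[4,1]
At step 12: evicted page 3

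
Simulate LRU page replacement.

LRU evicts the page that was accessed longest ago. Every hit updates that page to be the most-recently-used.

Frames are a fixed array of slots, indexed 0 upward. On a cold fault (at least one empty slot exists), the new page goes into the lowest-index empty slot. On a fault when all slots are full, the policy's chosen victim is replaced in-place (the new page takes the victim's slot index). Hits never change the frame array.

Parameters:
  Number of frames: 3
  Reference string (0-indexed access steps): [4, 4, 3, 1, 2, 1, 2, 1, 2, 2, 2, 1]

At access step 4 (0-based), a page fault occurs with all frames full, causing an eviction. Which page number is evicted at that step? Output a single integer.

Answer: 4

Derivation:
Step 0: ref 4 -> FAULT, frames=[4,-,-]
Step 1: ref 4 -> HIT, frames=[4,-,-]
Step 2: ref 3 -> FAULT, frames=[4,3,-]
Step 3: ref 1 -> FAULT, frames=[4,3,1]
Step 4: ref 2 -> FAULT, evict 4, frames=[2,3,1]
At step 4: evicted page 4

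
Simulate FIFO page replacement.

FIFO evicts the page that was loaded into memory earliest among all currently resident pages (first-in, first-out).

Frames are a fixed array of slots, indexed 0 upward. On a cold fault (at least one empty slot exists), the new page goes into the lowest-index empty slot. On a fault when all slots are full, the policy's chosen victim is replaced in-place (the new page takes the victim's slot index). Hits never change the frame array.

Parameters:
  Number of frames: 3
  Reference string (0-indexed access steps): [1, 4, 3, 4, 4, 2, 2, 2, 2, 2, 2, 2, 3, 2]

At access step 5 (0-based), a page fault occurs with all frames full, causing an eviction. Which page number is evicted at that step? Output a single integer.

Answer: 1

Derivation:
Step 0: ref 1 -> FAULT, frames=[1,-,-]
Step 1: ref 4 -> FAULT, frames=[1,4,-]
Step 2: ref 3 -> FAULT, frames=[1,4,3]
Step 3: ref 4 -> HIT, frames=[1,4,3]
Step 4: ref 4 -> HIT, frames=[1,4,3]
Step 5: ref 2 -> FAULT, evict 1, frames=[2,4,3]
At step 5: evicted page 1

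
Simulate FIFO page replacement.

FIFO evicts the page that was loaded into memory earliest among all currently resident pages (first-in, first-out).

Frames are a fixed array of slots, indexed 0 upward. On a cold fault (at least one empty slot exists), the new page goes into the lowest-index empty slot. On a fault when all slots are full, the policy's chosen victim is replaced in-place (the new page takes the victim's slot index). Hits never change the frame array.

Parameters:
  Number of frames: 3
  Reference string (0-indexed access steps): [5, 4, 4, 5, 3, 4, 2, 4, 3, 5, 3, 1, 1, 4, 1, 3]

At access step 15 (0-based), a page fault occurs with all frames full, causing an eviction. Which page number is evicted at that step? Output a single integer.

Answer: 5

Derivation:
Step 0: ref 5 -> FAULT, frames=[5,-,-]
Step 1: ref 4 -> FAULT, frames=[5,4,-]
Step 2: ref 4 -> HIT, frames=[5,4,-]
Step 3: ref 5 -> HIT, frames=[5,4,-]
Step 4: ref 3 -> FAULT, frames=[5,4,3]
Step 5: ref 4 -> HIT, frames=[5,4,3]
Step 6: ref 2 -> FAULT, evict 5, frames=[2,4,3]
Step 7: ref 4 -> HIT, frames=[2,4,3]
Step 8: ref 3 -> HIT, frames=[2,4,3]
Step 9: ref 5 -> FAULT, evict 4, frames=[2,5,3]
Step 10: ref 3 -> HIT, frames=[2,5,3]
Step 11: ref 1 -> FAULT, evict 3, frames=[2,5,1]
Step 12: ref 1 -> HIT, frames=[2,5,1]
Step 13: ref 4 -> FAULT, evict 2, frames=[4,5,1]
Step 14: ref 1 -> HIT, frames=[4,5,1]
Step 15: ref 3 -> FAULT, evict 5, frames=[4,3,1]
At step 15: evicted page 5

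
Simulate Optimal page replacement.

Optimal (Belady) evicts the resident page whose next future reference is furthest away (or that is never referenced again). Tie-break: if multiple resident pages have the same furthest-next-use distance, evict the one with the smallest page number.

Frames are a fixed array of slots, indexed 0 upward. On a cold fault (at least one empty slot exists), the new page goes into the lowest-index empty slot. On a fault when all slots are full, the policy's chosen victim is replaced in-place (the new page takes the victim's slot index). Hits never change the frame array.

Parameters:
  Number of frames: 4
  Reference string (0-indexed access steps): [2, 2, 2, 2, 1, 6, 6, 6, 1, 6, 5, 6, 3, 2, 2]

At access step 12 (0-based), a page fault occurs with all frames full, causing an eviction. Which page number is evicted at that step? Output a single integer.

Step 0: ref 2 -> FAULT, frames=[2,-,-,-]
Step 1: ref 2 -> HIT, frames=[2,-,-,-]
Step 2: ref 2 -> HIT, frames=[2,-,-,-]
Step 3: ref 2 -> HIT, frames=[2,-,-,-]
Step 4: ref 1 -> FAULT, frames=[2,1,-,-]
Step 5: ref 6 -> FAULT, frames=[2,1,6,-]
Step 6: ref 6 -> HIT, frames=[2,1,6,-]
Step 7: ref 6 -> HIT, frames=[2,1,6,-]
Step 8: ref 1 -> HIT, frames=[2,1,6,-]
Step 9: ref 6 -> HIT, frames=[2,1,6,-]
Step 10: ref 5 -> FAULT, frames=[2,1,6,5]
Step 11: ref 6 -> HIT, frames=[2,1,6,5]
Step 12: ref 3 -> FAULT, evict 1, frames=[2,3,6,5]
At step 12: evicted page 1

Answer: 1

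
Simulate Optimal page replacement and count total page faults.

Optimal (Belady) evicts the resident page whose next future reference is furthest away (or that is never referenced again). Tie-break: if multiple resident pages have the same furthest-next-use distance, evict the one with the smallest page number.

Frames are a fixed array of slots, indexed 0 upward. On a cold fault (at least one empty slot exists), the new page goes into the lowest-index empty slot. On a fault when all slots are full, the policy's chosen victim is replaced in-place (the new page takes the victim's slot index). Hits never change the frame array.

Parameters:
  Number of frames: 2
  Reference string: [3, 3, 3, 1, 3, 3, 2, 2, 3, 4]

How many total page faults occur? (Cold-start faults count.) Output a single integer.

Answer: 4

Derivation:
Step 0: ref 3 → FAULT, frames=[3,-]
Step 1: ref 3 → HIT, frames=[3,-]
Step 2: ref 3 → HIT, frames=[3,-]
Step 3: ref 1 → FAULT, frames=[3,1]
Step 4: ref 3 → HIT, frames=[3,1]
Step 5: ref 3 → HIT, frames=[3,1]
Step 6: ref 2 → FAULT (evict 1), frames=[3,2]
Step 7: ref 2 → HIT, frames=[3,2]
Step 8: ref 3 → HIT, frames=[3,2]
Step 9: ref 4 → FAULT (evict 2), frames=[3,4]
Total faults: 4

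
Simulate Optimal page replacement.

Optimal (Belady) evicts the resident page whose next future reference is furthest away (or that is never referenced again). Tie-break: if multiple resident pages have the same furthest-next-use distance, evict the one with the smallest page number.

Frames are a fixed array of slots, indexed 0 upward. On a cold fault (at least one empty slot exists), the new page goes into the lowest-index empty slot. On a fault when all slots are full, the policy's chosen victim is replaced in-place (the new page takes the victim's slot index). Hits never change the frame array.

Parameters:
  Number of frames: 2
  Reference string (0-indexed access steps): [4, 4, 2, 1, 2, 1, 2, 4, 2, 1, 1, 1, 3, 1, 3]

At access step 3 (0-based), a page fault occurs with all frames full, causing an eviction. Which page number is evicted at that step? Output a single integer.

Answer: 4

Derivation:
Step 0: ref 4 -> FAULT, frames=[4,-]
Step 1: ref 4 -> HIT, frames=[4,-]
Step 2: ref 2 -> FAULT, frames=[4,2]
Step 3: ref 1 -> FAULT, evict 4, frames=[1,2]
At step 3: evicted page 4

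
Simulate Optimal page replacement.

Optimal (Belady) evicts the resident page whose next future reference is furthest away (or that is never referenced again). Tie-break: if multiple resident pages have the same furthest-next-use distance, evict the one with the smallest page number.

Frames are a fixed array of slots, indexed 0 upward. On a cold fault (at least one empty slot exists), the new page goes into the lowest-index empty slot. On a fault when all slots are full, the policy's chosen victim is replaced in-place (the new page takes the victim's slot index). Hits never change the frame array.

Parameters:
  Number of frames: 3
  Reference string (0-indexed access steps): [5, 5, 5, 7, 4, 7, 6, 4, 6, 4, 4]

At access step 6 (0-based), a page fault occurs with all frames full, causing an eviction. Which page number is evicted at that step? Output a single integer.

Step 0: ref 5 -> FAULT, frames=[5,-,-]
Step 1: ref 5 -> HIT, frames=[5,-,-]
Step 2: ref 5 -> HIT, frames=[5,-,-]
Step 3: ref 7 -> FAULT, frames=[5,7,-]
Step 4: ref 4 -> FAULT, frames=[5,7,4]
Step 5: ref 7 -> HIT, frames=[5,7,4]
Step 6: ref 6 -> FAULT, evict 5, frames=[6,7,4]
At step 6: evicted page 5

Answer: 5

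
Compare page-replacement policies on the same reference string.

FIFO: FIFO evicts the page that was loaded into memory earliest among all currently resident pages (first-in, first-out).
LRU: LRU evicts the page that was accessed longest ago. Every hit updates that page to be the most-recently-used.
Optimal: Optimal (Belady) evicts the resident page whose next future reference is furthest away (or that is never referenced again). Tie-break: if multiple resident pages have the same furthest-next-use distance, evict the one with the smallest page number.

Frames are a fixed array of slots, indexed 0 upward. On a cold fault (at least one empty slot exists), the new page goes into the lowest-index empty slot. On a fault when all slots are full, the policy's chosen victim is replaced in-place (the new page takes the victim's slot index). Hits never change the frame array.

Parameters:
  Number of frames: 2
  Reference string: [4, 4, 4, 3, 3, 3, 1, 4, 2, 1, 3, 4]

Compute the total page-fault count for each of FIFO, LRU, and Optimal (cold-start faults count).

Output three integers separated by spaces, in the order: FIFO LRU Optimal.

Answer: 8 8 6

Derivation:
--- FIFO ---
  step 0: ref 4 -> FAULT, frames=[4,-] (faults so far: 1)
  step 1: ref 4 -> HIT, frames=[4,-] (faults so far: 1)
  step 2: ref 4 -> HIT, frames=[4,-] (faults so far: 1)
  step 3: ref 3 -> FAULT, frames=[4,3] (faults so far: 2)
  step 4: ref 3 -> HIT, frames=[4,3] (faults so far: 2)
  step 5: ref 3 -> HIT, frames=[4,3] (faults so far: 2)
  step 6: ref 1 -> FAULT, evict 4, frames=[1,3] (faults so far: 3)
  step 7: ref 4 -> FAULT, evict 3, frames=[1,4] (faults so far: 4)
  step 8: ref 2 -> FAULT, evict 1, frames=[2,4] (faults so far: 5)
  step 9: ref 1 -> FAULT, evict 4, frames=[2,1] (faults so far: 6)
  step 10: ref 3 -> FAULT, evict 2, frames=[3,1] (faults so far: 7)
  step 11: ref 4 -> FAULT, evict 1, frames=[3,4] (faults so far: 8)
  FIFO total faults: 8
--- LRU ---
  step 0: ref 4 -> FAULT, frames=[4,-] (faults so far: 1)
  step 1: ref 4 -> HIT, frames=[4,-] (faults so far: 1)
  step 2: ref 4 -> HIT, frames=[4,-] (faults so far: 1)
  step 3: ref 3 -> FAULT, frames=[4,3] (faults so far: 2)
  step 4: ref 3 -> HIT, frames=[4,3] (faults so far: 2)
  step 5: ref 3 -> HIT, frames=[4,3] (faults so far: 2)
  step 6: ref 1 -> FAULT, evict 4, frames=[1,3] (faults so far: 3)
  step 7: ref 4 -> FAULT, evict 3, frames=[1,4] (faults so far: 4)
  step 8: ref 2 -> FAULT, evict 1, frames=[2,4] (faults so far: 5)
  step 9: ref 1 -> FAULT, evict 4, frames=[2,1] (faults so far: 6)
  step 10: ref 3 -> FAULT, evict 2, frames=[3,1] (faults so far: 7)
  step 11: ref 4 -> FAULT, evict 1, frames=[3,4] (faults so far: 8)
  LRU total faults: 8
--- Optimal ---
  step 0: ref 4 -> FAULT, frames=[4,-] (faults so far: 1)
  step 1: ref 4 -> HIT, frames=[4,-] (faults so far: 1)
  step 2: ref 4 -> HIT, frames=[4,-] (faults so far: 1)
  step 3: ref 3 -> FAULT, frames=[4,3] (faults so far: 2)
  step 4: ref 3 -> HIT, frames=[4,3] (faults so far: 2)
  step 5: ref 3 -> HIT, frames=[4,3] (faults so far: 2)
  step 6: ref 1 -> FAULT, evict 3, frames=[4,1] (faults so far: 3)
  step 7: ref 4 -> HIT, frames=[4,1] (faults so far: 3)
  step 8: ref 2 -> FAULT, evict 4, frames=[2,1] (faults so far: 4)
  step 9: ref 1 -> HIT, frames=[2,1] (faults so far: 4)
  step 10: ref 3 -> FAULT, evict 1, frames=[2,3] (faults so far: 5)
  step 11: ref 4 -> FAULT, evict 2, frames=[4,3] (faults so far: 6)
  Optimal total faults: 6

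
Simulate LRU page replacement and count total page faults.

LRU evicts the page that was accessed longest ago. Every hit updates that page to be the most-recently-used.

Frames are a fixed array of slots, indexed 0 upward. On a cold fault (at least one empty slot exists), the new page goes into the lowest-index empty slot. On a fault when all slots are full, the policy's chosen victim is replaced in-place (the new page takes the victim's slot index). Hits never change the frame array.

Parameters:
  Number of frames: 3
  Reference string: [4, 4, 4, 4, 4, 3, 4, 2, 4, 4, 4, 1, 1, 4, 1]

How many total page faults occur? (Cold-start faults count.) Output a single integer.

Step 0: ref 4 → FAULT, frames=[4,-,-]
Step 1: ref 4 → HIT, frames=[4,-,-]
Step 2: ref 4 → HIT, frames=[4,-,-]
Step 3: ref 4 → HIT, frames=[4,-,-]
Step 4: ref 4 → HIT, frames=[4,-,-]
Step 5: ref 3 → FAULT, frames=[4,3,-]
Step 6: ref 4 → HIT, frames=[4,3,-]
Step 7: ref 2 → FAULT, frames=[4,3,2]
Step 8: ref 4 → HIT, frames=[4,3,2]
Step 9: ref 4 → HIT, frames=[4,3,2]
Step 10: ref 4 → HIT, frames=[4,3,2]
Step 11: ref 1 → FAULT (evict 3), frames=[4,1,2]
Step 12: ref 1 → HIT, frames=[4,1,2]
Step 13: ref 4 → HIT, frames=[4,1,2]
Step 14: ref 1 → HIT, frames=[4,1,2]
Total faults: 4

Answer: 4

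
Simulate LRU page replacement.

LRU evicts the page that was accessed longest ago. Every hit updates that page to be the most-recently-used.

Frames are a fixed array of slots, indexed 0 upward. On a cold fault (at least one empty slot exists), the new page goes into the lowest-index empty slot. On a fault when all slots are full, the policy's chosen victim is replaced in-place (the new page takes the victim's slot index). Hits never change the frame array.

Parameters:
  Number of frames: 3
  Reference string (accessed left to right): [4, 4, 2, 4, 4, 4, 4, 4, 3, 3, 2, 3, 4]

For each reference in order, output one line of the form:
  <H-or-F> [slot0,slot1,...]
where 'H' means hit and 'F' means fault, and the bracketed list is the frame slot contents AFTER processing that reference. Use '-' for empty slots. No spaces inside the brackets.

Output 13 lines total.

F [4,-,-]
H [4,-,-]
F [4,2,-]
H [4,2,-]
H [4,2,-]
H [4,2,-]
H [4,2,-]
H [4,2,-]
F [4,2,3]
H [4,2,3]
H [4,2,3]
H [4,2,3]
H [4,2,3]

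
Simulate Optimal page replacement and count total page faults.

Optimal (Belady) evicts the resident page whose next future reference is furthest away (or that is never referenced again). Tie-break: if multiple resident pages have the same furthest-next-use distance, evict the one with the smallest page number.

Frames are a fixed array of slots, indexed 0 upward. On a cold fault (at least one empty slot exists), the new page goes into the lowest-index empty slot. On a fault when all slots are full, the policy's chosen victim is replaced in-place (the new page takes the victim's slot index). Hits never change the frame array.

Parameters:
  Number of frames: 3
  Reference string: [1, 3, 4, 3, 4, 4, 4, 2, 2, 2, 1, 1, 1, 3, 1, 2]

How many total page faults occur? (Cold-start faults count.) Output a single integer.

Step 0: ref 1 → FAULT, frames=[1,-,-]
Step 1: ref 3 → FAULT, frames=[1,3,-]
Step 2: ref 4 → FAULT, frames=[1,3,4]
Step 3: ref 3 → HIT, frames=[1,3,4]
Step 4: ref 4 → HIT, frames=[1,3,4]
Step 5: ref 4 → HIT, frames=[1,3,4]
Step 6: ref 4 → HIT, frames=[1,3,4]
Step 7: ref 2 → FAULT (evict 4), frames=[1,3,2]
Step 8: ref 2 → HIT, frames=[1,3,2]
Step 9: ref 2 → HIT, frames=[1,3,2]
Step 10: ref 1 → HIT, frames=[1,3,2]
Step 11: ref 1 → HIT, frames=[1,3,2]
Step 12: ref 1 → HIT, frames=[1,3,2]
Step 13: ref 3 → HIT, frames=[1,3,2]
Step 14: ref 1 → HIT, frames=[1,3,2]
Step 15: ref 2 → HIT, frames=[1,3,2]
Total faults: 4

Answer: 4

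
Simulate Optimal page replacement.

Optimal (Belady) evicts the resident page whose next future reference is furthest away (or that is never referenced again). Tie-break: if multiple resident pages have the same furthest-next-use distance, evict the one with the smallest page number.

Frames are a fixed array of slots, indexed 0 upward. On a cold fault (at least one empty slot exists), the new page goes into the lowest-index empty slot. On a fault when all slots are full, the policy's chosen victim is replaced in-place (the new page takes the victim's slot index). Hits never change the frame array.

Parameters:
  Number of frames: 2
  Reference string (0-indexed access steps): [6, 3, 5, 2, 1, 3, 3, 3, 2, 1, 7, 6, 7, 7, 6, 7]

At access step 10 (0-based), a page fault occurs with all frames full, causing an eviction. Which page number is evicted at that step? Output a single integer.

Step 0: ref 6 -> FAULT, frames=[6,-]
Step 1: ref 3 -> FAULT, frames=[6,3]
Step 2: ref 5 -> FAULT, evict 6, frames=[5,3]
Step 3: ref 2 -> FAULT, evict 5, frames=[2,3]
Step 4: ref 1 -> FAULT, evict 2, frames=[1,3]
Step 5: ref 3 -> HIT, frames=[1,3]
Step 6: ref 3 -> HIT, frames=[1,3]
Step 7: ref 3 -> HIT, frames=[1,3]
Step 8: ref 2 -> FAULT, evict 3, frames=[1,2]
Step 9: ref 1 -> HIT, frames=[1,2]
Step 10: ref 7 -> FAULT, evict 1, frames=[7,2]
At step 10: evicted page 1

Answer: 1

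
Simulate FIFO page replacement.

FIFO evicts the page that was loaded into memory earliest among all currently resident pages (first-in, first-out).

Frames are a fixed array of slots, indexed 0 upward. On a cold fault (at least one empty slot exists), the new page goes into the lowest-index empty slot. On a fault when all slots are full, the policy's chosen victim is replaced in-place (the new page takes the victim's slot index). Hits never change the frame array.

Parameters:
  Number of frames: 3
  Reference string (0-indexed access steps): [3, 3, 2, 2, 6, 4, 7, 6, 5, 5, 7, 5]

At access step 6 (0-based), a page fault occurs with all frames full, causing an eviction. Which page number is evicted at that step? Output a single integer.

Step 0: ref 3 -> FAULT, frames=[3,-,-]
Step 1: ref 3 -> HIT, frames=[3,-,-]
Step 2: ref 2 -> FAULT, frames=[3,2,-]
Step 3: ref 2 -> HIT, frames=[3,2,-]
Step 4: ref 6 -> FAULT, frames=[3,2,6]
Step 5: ref 4 -> FAULT, evict 3, frames=[4,2,6]
Step 6: ref 7 -> FAULT, evict 2, frames=[4,7,6]
At step 6: evicted page 2

Answer: 2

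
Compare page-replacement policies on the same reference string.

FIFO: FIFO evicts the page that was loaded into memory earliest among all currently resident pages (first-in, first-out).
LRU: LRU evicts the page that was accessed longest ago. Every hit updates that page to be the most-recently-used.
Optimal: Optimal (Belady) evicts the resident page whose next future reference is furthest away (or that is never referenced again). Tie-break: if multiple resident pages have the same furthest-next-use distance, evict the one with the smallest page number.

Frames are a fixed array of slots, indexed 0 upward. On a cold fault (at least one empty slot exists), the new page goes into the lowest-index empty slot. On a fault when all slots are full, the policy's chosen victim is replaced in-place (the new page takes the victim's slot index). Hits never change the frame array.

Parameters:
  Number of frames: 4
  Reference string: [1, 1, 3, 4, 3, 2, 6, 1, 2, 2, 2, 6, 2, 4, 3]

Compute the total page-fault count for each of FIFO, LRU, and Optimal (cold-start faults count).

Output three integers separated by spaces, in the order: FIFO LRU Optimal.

--- FIFO ---
  step 0: ref 1 -> FAULT, frames=[1,-,-,-] (faults so far: 1)
  step 1: ref 1 -> HIT, frames=[1,-,-,-] (faults so far: 1)
  step 2: ref 3 -> FAULT, frames=[1,3,-,-] (faults so far: 2)
  step 3: ref 4 -> FAULT, frames=[1,3,4,-] (faults so far: 3)
  step 4: ref 3 -> HIT, frames=[1,3,4,-] (faults so far: 3)
  step 5: ref 2 -> FAULT, frames=[1,3,4,2] (faults so far: 4)
  step 6: ref 6 -> FAULT, evict 1, frames=[6,3,4,2] (faults so far: 5)
  step 7: ref 1 -> FAULT, evict 3, frames=[6,1,4,2] (faults so far: 6)
  step 8: ref 2 -> HIT, frames=[6,1,4,2] (faults so far: 6)
  step 9: ref 2 -> HIT, frames=[6,1,4,2] (faults so far: 6)
  step 10: ref 2 -> HIT, frames=[6,1,4,2] (faults so far: 6)
  step 11: ref 6 -> HIT, frames=[6,1,4,2] (faults so far: 6)
  step 12: ref 2 -> HIT, frames=[6,1,4,2] (faults so far: 6)
  step 13: ref 4 -> HIT, frames=[6,1,4,2] (faults so far: 6)
  step 14: ref 3 -> FAULT, evict 4, frames=[6,1,3,2] (faults so far: 7)
  FIFO total faults: 7
--- LRU ---
  step 0: ref 1 -> FAULT, frames=[1,-,-,-] (faults so far: 1)
  step 1: ref 1 -> HIT, frames=[1,-,-,-] (faults so far: 1)
  step 2: ref 3 -> FAULT, frames=[1,3,-,-] (faults so far: 2)
  step 3: ref 4 -> FAULT, frames=[1,3,4,-] (faults so far: 3)
  step 4: ref 3 -> HIT, frames=[1,3,4,-] (faults so far: 3)
  step 5: ref 2 -> FAULT, frames=[1,3,4,2] (faults so far: 4)
  step 6: ref 6 -> FAULT, evict 1, frames=[6,3,4,2] (faults so far: 5)
  step 7: ref 1 -> FAULT, evict 4, frames=[6,3,1,2] (faults so far: 6)
  step 8: ref 2 -> HIT, frames=[6,3,1,2] (faults so far: 6)
  step 9: ref 2 -> HIT, frames=[6,3,1,2] (faults so far: 6)
  step 10: ref 2 -> HIT, frames=[6,3,1,2] (faults so far: 6)
  step 11: ref 6 -> HIT, frames=[6,3,1,2] (faults so far: 6)
  step 12: ref 2 -> HIT, frames=[6,3,1,2] (faults so far: 6)
  step 13: ref 4 -> FAULT, evict 3, frames=[6,4,1,2] (faults so far: 7)
  step 14: ref 3 -> FAULT, evict 1, frames=[6,4,3,2] (faults so far: 8)
  LRU total faults: 8
--- Optimal ---
  step 0: ref 1 -> FAULT, frames=[1,-,-,-] (faults so far: 1)
  step 1: ref 1 -> HIT, frames=[1,-,-,-] (faults so far: 1)
  step 2: ref 3 -> FAULT, frames=[1,3,-,-] (faults so far: 2)
  step 3: ref 4 -> FAULT, frames=[1,3,4,-] (faults so far: 3)
  step 4: ref 3 -> HIT, frames=[1,3,4,-] (faults so far: 3)
  step 5: ref 2 -> FAULT, frames=[1,3,4,2] (faults so far: 4)
  step 6: ref 6 -> FAULT, evict 3, frames=[1,6,4,2] (faults so far: 5)
  step 7: ref 1 -> HIT, frames=[1,6,4,2] (faults so far: 5)
  step 8: ref 2 -> HIT, frames=[1,6,4,2] (faults so far: 5)
  step 9: ref 2 -> HIT, frames=[1,6,4,2] (faults so far: 5)
  step 10: ref 2 -> HIT, frames=[1,6,4,2] (faults so far: 5)
  step 11: ref 6 -> HIT, frames=[1,6,4,2] (faults so far: 5)
  step 12: ref 2 -> HIT, frames=[1,6,4,2] (faults so far: 5)
  step 13: ref 4 -> HIT, frames=[1,6,4,2] (faults so far: 5)
  step 14: ref 3 -> FAULT, evict 1, frames=[3,6,4,2] (faults so far: 6)
  Optimal total faults: 6

Answer: 7 8 6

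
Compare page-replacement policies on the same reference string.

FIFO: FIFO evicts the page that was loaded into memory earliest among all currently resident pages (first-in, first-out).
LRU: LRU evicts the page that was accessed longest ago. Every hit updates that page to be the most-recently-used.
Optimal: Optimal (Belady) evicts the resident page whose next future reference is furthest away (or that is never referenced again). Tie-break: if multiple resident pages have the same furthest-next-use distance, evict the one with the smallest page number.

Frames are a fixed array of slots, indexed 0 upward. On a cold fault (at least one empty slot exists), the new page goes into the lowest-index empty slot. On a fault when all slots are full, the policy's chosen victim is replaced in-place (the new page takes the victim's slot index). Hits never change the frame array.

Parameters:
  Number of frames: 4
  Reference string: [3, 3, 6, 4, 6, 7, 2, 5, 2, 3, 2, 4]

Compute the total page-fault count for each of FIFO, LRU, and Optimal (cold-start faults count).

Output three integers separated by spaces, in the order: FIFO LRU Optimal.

--- FIFO ---
  step 0: ref 3 -> FAULT, frames=[3,-,-,-] (faults so far: 1)
  step 1: ref 3 -> HIT, frames=[3,-,-,-] (faults so far: 1)
  step 2: ref 6 -> FAULT, frames=[3,6,-,-] (faults so far: 2)
  step 3: ref 4 -> FAULT, frames=[3,6,4,-] (faults so far: 3)
  step 4: ref 6 -> HIT, frames=[3,6,4,-] (faults so far: 3)
  step 5: ref 7 -> FAULT, frames=[3,6,4,7] (faults so far: 4)
  step 6: ref 2 -> FAULT, evict 3, frames=[2,6,4,7] (faults so far: 5)
  step 7: ref 5 -> FAULT, evict 6, frames=[2,5,4,7] (faults so far: 6)
  step 8: ref 2 -> HIT, frames=[2,5,4,7] (faults so far: 6)
  step 9: ref 3 -> FAULT, evict 4, frames=[2,5,3,7] (faults so far: 7)
  step 10: ref 2 -> HIT, frames=[2,5,3,7] (faults so far: 7)
  step 11: ref 4 -> FAULT, evict 7, frames=[2,5,3,4] (faults so far: 8)
  FIFO total faults: 8
--- LRU ---
  step 0: ref 3 -> FAULT, frames=[3,-,-,-] (faults so far: 1)
  step 1: ref 3 -> HIT, frames=[3,-,-,-] (faults so far: 1)
  step 2: ref 6 -> FAULT, frames=[3,6,-,-] (faults so far: 2)
  step 3: ref 4 -> FAULT, frames=[3,6,4,-] (faults so far: 3)
  step 4: ref 6 -> HIT, frames=[3,6,4,-] (faults so far: 3)
  step 5: ref 7 -> FAULT, frames=[3,6,4,7] (faults so far: 4)
  step 6: ref 2 -> FAULT, evict 3, frames=[2,6,4,7] (faults so far: 5)
  step 7: ref 5 -> FAULT, evict 4, frames=[2,6,5,7] (faults so far: 6)
  step 8: ref 2 -> HIT, frames=[2,6,5,7] (faults so far: 6)
  step 9: ref 3 -> FAULT, evict 6, frames=[2,3,5,7] (faults so far: 7)
  step 10: ref 2 -> HIT, frames=[2,3,5,7] (faults so far: 7)
  step 11: ref 4 -> FAULT, evict 7, frames=[2,3,5,4] (faults so far: 8)
  LRU total faults: 8
--- Optimal ---
  step 0: ref 3 -> FAULT, frames=[3,-,-,-] (faults so far: 1)
  step 1: ref 3 -> HIT, frames=[3,-,-,-] (faults so far: 1)
  step 2: ref 6 -> FAULT, frames=[3,6,-,-] (faults so far: 2)
  step 3: ref 4 -> FAULT, frames=[3,6,4,-] (faults so far: 3)
  step 4: ref 6 -> HIT, frames=[3,6,4,-] (faults so far: 3)
  step 5: ref 7 -> FAULT, frames=[3,6,4,7] (faults so far: 4)
  step 6: ref 2 -> FAULT, evict 6, frames=[3,2,4,7] (faults so far: 5)
  step 7: ref 5 -> FAULT, evict 7, frames=[3,2,4,5] (faults so far: 6)
  step 8: ref 2 -> HIT, frames=[3,2,4,5] (faults so far: 6)
  step 9: ref 3 -> HIT, frames=[3,2,4,5] (faults so far: 6)
  step 10: ref 2 -> HIT, frames=[3,2,4,5] (faults so far: 6)
  step 11: ref 4 -> HIT, frames=[3,2,4,5] (faults so far: 6)
  Optimal total faults: 6

Answer: 8 8 6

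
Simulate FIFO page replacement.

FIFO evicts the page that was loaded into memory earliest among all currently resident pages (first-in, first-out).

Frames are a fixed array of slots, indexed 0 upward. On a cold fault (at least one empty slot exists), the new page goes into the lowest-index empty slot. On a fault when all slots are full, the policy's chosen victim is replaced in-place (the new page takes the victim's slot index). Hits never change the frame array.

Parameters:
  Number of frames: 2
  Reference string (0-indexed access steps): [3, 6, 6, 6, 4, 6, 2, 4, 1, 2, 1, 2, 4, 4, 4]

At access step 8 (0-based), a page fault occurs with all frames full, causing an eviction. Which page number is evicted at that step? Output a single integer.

Answer: 4

Derivation:
Step 0: ref 3 -> FAULT, frames=[3,-]
Step 1: ref 6 -> FAULT, frames=[3,6]
Step 2: ref 6 -> HIT, frames=[3,6]
Step 3: ref 6 -> HIT, frames=[3,6]
Step 4: ref 4 -> FAULT, evict 3, frames=[4,6]
Step 5: ref 6 -> HIT, frames=[4,6]
Step 6: ref 2 -> FAULT, evict 6, frames=[4,2]
Step 7: ref 4 -> HIT, frames=[4,2]
Step 8: ref 1 -> FAULT, evict 4, frames=[1,2]
At step 8: evicted page 4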